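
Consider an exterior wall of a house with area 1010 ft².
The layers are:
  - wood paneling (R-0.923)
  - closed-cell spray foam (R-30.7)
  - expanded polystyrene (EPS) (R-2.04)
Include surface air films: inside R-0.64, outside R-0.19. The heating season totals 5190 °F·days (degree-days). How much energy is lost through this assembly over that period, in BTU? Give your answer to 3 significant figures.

R_total = 0.64 + 0.923 + 30.7 + 2.04 + 0.19 = 34.49 ft²·°F·h/BTU
E = A × HDD × 24 / R = 1010 × 5190 × 24 / 34.49 = 3647000 BTU

3650000 BTU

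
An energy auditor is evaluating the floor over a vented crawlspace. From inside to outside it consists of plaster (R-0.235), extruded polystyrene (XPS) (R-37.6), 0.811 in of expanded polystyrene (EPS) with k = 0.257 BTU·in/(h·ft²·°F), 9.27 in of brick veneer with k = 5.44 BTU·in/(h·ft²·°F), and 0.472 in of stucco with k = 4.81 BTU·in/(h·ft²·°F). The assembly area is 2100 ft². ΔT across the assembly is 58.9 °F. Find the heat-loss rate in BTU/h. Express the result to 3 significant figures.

2890 BTU/h

0.811/0.257 = 3.156
9.27/5.44 = 1.704
0.472/4.81 = 0.09813
R_total = 0.235 + 37.6 + 3.156 + 1.704 + 0.09813 = 42.79 ft²·°F·h/BTU
Q = A·ΔT/R = 2100 × 58.9 / 42.79 = 2890 BTU/h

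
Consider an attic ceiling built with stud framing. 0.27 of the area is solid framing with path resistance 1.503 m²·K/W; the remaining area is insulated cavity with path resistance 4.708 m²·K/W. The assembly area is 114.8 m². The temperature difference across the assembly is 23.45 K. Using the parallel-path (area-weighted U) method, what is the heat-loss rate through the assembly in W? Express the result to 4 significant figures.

U_eff = 0.73/4.708 + 0.27/1.503 = 0.15506 + 0.17964 = 0.3347
R_eff = 1/U_eff = 2.9878 m²·K/W
Q = 114.8 × 23.45 / 2.9878 = 901.02 W

901.0 W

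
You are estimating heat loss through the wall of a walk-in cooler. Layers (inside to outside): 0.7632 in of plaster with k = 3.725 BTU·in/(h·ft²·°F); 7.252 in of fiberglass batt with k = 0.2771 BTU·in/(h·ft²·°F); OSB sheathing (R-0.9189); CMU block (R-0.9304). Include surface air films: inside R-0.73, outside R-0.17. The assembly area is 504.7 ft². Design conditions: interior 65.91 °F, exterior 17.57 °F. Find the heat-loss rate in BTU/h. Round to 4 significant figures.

837.7 BTU/h

0.7632/3.725 = 0.20489
7.252/0.2771 = 26.171
R_total = 0.73 + 0.20489 + 26.171 + 0.9189 + 0.9304 + 0.17 = 29.125 ft²·°F·h/BTU
Q = A·ΔT/R = 504.7 × (65.91 − 17.57) / 29.125 = 837.67 BTU/h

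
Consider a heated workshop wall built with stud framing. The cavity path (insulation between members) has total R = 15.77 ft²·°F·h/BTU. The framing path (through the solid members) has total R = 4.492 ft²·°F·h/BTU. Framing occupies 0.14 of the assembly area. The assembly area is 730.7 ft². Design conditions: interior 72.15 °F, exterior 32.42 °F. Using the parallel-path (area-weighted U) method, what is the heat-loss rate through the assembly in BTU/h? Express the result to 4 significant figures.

2488 BTU/h

U_eff = 0.86/15.77 + 0.14/4.492 = 0.054534 + 0.031167 = 0.0857
R_eff = 1/U_eff = 11.669 ft²·°F·h/BTU
Q = 730.7 × (72.15 − 32.42) / 11.669 = 2487.9 BTU/h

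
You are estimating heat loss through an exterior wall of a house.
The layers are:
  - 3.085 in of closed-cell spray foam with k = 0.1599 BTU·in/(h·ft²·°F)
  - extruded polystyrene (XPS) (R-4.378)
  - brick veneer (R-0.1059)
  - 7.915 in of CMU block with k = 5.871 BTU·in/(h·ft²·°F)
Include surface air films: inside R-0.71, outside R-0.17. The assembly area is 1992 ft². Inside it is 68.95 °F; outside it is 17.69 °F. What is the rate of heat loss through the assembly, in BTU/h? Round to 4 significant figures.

3.085/0.1599 = 19.293
7.915/5.871 = 1.3482
R_total = 0.71 + 19.293 + 4.378 + 0.1059 + 1.3482 + 0.17 = 26.005 ft²·°F·h/BTU
Q = A·ΔT/R = 1992 × (68.95 − 17.69) / 26.005 = 3926.5 BTU/h

3926 BTU/h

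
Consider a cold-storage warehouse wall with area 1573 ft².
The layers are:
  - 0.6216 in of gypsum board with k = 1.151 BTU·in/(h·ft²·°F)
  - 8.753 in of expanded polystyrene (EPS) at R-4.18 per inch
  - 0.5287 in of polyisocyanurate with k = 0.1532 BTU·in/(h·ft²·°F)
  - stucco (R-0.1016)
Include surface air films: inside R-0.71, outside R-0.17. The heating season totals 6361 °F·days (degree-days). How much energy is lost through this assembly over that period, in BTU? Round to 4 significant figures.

0.6216/1.151 = 0.54005
8.753 × 4.18 = 36.588
0.5287/0.1532 = 3.451
R_total = 0.71 + 0.54005 + 36.588 + 3.451 + 0.1016 + 0.17 = 41.56 ft²·°F·h/BTU
E = A × HDD × 24 / R = 1573 × 6361 × 24 / 41.56 = 5778100 BTU

5778000 BTU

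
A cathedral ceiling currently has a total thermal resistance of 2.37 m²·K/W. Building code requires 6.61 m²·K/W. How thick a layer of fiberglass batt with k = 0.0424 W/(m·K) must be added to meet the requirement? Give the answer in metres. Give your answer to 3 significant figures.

ΔR = 6.61 − 2.37 = 4.24 m²·K/W
L = ΔR × k = 4.24 × 0.0424 = 0.1798 m

0.180 m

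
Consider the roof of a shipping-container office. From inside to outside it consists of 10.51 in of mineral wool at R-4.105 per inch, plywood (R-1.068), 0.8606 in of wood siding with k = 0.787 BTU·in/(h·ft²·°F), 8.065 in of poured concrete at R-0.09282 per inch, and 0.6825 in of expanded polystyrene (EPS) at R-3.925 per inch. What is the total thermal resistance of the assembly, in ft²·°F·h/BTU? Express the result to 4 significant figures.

10.51 × 4.105 = 43.144
0.8606/0.787 = 1.0935
8.065 × 0.09282 = 0.74859
0.6825 × 3.925 = 2.6788
R_total = 43.144 + 1.068 + 1.0935 + 0.74859 + 2.6788 = 48.732 ft²·°F·h/BTU

48.73 ft²·°F·h/BTU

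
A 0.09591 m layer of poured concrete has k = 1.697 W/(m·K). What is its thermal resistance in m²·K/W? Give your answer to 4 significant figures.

0.05652 m²·K/W

R = L/k = 0.09591/1.697 = 0.056517 m²·K/W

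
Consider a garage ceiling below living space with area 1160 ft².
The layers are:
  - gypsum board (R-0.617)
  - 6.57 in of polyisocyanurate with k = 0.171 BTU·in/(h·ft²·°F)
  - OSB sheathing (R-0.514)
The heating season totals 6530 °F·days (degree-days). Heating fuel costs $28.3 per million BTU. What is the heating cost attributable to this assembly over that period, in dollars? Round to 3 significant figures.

6.57/0.171 = 38.42
R_total = 0.617 + 38.42 + 0.514 = 39.55 ft²·°F·h/BTU
E = A × HDD × 24 / R = 1160 × 6530 × 24 / 39.55 = 4596000 BTU
Cost = 4596000/10⁶ × 28.3 = $130.1

130 dollars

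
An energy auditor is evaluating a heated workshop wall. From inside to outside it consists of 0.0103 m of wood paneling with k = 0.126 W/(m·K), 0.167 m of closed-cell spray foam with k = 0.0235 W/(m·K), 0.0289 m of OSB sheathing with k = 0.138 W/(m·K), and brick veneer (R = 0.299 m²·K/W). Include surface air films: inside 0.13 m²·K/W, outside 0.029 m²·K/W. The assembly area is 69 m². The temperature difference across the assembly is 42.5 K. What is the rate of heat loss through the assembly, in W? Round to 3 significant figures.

0.0103/0.126 = 0.08175
0.167/0.0235 = 7.106
0.0289/0.138 = 0.2094
R_total = 0.13 + 0.08175 + 7.106 + 0.2094 + 0.299 + 0.029 = 7.856 m²·K/W
Q = A·ΔT/R = 69 × 42.5 / 7.856 = 373.3 W

373 W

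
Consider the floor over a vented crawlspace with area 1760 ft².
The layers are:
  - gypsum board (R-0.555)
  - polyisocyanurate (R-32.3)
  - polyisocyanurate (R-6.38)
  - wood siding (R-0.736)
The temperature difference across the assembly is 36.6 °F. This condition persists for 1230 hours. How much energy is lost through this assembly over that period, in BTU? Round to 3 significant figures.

R_total = 0.555 + 32.3 + 6.38 + 0.736 = 39.97 ft²·°F·h/BTU
Q = 1760 × 36.6 / 39.97 = 1612 BTU/h
E = 1612 × 1230 = 1982000 BTU

1980000 BTU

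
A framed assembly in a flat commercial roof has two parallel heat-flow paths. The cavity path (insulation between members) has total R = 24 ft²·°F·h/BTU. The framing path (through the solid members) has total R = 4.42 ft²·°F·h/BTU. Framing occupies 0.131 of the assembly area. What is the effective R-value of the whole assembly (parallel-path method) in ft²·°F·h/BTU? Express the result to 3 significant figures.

U_eff = 0.869/24 + 0.131/4.42 = 0.03621 + 0.02964 = 0.06585
R_eff = 1/U_eff = 15.19 ft²·°F·h/BTU

15.2 ft²·°F·h/BTU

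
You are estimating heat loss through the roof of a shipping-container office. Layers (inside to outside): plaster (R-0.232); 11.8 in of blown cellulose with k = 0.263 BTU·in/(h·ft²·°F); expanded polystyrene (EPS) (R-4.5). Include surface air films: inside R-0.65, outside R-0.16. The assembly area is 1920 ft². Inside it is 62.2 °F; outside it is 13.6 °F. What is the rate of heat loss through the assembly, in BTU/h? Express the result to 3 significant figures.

1850 BTU/h

11.8/0.263 = 44.87
R_total = 0.65 + 0.232 + 44.87 + 4.5 + 0.16 = 50.41 ft²·°F·h/BTU
Q = A·ΔT/R = 1920 × (62.2 − 13.6) / 50.41 = 1851 BTU/h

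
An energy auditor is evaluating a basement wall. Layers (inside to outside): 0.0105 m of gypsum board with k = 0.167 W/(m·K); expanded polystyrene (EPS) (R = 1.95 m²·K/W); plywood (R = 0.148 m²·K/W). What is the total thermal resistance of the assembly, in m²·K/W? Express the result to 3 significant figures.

0.0105/0.167 = 0.06287
R_total = 0.06287 + 1.95 + 0.148 = 2.161 m²·K/W

2.16 m²·K/W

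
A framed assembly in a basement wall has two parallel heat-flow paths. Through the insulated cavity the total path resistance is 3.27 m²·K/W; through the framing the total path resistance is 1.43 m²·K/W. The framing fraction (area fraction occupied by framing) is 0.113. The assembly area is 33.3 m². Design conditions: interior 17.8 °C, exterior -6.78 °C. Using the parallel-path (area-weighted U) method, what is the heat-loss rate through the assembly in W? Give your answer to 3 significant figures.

287 W

U_eff = 0.887/3.27 + 0.113/1.43 = 0.2713 + 0.07902 = 0.3503
R_eff = 1/U_eff = 2.855 m²·K/W
Q = 33.3 × (17.8 − (-6.78)) / 2.855 = 286.7 W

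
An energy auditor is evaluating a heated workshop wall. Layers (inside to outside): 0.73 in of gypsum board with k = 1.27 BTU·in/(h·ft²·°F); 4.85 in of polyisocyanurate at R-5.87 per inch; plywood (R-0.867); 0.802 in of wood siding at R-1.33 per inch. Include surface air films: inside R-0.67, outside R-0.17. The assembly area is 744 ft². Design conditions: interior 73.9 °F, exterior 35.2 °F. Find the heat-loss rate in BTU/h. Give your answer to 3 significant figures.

905 BTU/h

0.73/1.27 = 0.5748
4.85 × 5.87 = 28.47
0.802 × 1.33 = 1.067
R_total = 0.67 + 0.5748 + 28.47 + 0.867 + 1.067 + 0.17 = 31.82 ft²·°F·h/BTU
Q = A·ΔT/R = 744 × (73.9 − 35.2) / 31.82 = 904.9 BTU/h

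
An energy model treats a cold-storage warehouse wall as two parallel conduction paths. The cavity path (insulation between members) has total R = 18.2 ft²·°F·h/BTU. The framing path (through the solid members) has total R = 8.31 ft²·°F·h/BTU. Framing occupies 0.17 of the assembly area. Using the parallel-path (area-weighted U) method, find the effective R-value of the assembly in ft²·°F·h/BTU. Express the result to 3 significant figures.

U_eff = 0.83/18.2 + 0.17/8.31 = 0.0456 + 0.02046 = 0.06606
R_eff = 1/U_eff = 15.14 ft²·°F·h/BTU

15.1 ft²·°F·h/BTU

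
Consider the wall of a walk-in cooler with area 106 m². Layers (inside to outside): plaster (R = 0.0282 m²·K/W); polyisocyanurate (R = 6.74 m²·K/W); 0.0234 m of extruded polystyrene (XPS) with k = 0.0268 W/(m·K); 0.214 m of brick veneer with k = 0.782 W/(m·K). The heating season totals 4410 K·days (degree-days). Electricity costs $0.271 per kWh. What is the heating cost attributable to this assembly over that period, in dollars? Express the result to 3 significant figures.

384 dollars

0.0234/0.0268 = 0.8731
0.214/0.782 = 0.2737
R_total = 0.0282 + 6.74 + 0.8731 + 0.2737 = 7.915 m²·K/W
E = A × HDD × 24 / R / 1000 = 106 × 4410 × 24 / 7.915 / 1000 = 1417 kWh
Cost = 1417 × 0.271 = $384.1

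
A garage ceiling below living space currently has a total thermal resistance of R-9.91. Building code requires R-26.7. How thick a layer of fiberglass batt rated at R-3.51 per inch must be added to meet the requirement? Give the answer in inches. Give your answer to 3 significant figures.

4.78 in

ΔR = 26.7 − 9.91 = 16.79 ft²·°F·h/BTU
L = ΔR / (R/in) = 16.79/3.51 = 4.783 in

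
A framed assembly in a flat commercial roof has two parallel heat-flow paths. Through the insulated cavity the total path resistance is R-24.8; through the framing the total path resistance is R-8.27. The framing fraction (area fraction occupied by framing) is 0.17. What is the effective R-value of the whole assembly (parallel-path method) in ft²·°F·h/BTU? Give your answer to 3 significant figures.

U_eff = 0.83/24.8 + 0.17/8.27 = 0.03347 + 0.02056 = 0.05402
R_eff = 1/U_eff = 18.51 ft²·°F·h/BTU

18.5 ft²·°F·h/BTU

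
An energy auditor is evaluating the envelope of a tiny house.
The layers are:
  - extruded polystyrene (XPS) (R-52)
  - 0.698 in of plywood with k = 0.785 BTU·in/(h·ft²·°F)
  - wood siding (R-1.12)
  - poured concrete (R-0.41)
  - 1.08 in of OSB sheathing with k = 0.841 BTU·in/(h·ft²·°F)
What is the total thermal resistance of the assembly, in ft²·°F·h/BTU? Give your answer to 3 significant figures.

55.7 ft²·°F·h/BTU

0.698/0.785 = 0.8892
1.08/0.841 = 1.284
R_total = 52 + 0.8892 + 1.12 + 0.41 + 1.284 = 55.7 ft²·°F·h/BTU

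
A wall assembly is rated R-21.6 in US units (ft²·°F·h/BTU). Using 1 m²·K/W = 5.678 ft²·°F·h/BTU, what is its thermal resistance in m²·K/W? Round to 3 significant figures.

3.80 m²·K/W

R_SI = 21.6/5.678 = 3.804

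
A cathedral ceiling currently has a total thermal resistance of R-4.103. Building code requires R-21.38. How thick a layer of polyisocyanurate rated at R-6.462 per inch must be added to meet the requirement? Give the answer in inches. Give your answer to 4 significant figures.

ΔR = 21.38 − 4.103 = 17.277 ft²·°F·h/BTU
L = ΔR / (R/in) = 17.277/6.462 = 2.6736 in

2.674 in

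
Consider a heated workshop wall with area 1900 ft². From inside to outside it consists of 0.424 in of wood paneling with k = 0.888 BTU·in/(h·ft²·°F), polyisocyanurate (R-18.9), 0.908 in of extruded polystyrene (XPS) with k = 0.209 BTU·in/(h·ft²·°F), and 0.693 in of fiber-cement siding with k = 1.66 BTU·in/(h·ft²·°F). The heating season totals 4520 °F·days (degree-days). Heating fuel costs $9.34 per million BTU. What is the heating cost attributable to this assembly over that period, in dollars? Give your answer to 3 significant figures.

0.424/0.888 = 0.4775
0.908/0.209 = 4.344
0.693/1.66 = 0.4175
R_total = 0.4775 + 18.9 + 4.344 + 0.4175 = 24.14 ft²·°F·h/BTU
E = A × HDD × 24 / R = 1900 × 4520 × 24 / 24.14 = 8538000 BTU
Cost = 8538000/10⁶ × 9.34 = $79.75

79.7 dollars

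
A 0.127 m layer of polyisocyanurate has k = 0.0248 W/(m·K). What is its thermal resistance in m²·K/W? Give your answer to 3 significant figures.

R = L/k = 0.127/0.0248 = 5.121 m²·K/W

5.12 m²·K/W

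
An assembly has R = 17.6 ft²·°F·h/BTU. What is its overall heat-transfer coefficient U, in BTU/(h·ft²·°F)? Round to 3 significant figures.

0.0568 BTU/(h·ft²·°F)

U = 1/R = 1/17.6 = 0.05682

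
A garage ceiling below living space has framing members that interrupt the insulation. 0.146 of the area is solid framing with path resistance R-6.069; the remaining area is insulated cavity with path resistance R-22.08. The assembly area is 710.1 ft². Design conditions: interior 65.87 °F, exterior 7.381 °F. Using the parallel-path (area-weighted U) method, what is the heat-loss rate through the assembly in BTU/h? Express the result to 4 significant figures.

2606 BTU/h

U_eff = 0.854/22.08 + 0.146/6.069 = 0.038678 + 0.024057 = 0.062734
R_eff = 1/U_eff = 15.94 ft²·°F·h/BTU
Q = 710.1 × (65.87 − 7.381) / 15.94 = 2605.5 BTU/h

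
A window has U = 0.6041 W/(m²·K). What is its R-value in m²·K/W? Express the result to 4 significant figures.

1.655 m²·K/W

R = 1/U = 1/0.6041 = 1.6554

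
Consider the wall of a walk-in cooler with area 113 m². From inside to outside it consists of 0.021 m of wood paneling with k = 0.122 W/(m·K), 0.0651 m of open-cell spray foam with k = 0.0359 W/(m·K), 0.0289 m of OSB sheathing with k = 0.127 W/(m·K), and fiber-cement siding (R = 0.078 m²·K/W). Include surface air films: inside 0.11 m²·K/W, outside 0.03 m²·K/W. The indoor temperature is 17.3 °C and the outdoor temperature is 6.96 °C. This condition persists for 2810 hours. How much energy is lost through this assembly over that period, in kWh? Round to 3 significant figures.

1350 kWh

0.021/0.122 = 0.1721
0.0651/0.0359 = 1.813
0.0289/0.127 = 0.2276
R_total = 0.11 + 0.1721 + 1.813 + 0.2276 + 0.078 + 0.03 = 2.431 m²·K/W
Q = 113 × (17.3 − 6.96) / 2.431 = 480.6 W
E = 480.6 W × 2810 h / 1000 = 1351 kWh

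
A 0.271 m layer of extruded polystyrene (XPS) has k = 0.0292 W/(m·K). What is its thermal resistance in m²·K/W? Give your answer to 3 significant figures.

R = L/k = 0.271/0.0292 = 9.281 m²·K/W

9.28 m²·K/W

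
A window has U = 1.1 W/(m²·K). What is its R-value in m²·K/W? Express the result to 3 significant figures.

0.909 m²·K/W

R = 1/U = 1/1.1 = 0.9091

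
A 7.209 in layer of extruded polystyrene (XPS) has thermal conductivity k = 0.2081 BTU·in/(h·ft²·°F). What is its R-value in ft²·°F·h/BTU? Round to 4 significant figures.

R = L/k = 7.209/0.2081 = 34.642 ft²·°F·h/BTU

34.64 ft²·°F·h/BTU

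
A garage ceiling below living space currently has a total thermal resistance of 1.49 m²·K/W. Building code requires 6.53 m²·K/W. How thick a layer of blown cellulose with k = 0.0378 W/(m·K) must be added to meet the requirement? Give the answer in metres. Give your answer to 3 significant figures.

ΔR = 6.53 − 1.49 = 5.04 m²·K/W
L = ΔR × k = 5.04 × 0.0378 = 0.1905 m

0.191 m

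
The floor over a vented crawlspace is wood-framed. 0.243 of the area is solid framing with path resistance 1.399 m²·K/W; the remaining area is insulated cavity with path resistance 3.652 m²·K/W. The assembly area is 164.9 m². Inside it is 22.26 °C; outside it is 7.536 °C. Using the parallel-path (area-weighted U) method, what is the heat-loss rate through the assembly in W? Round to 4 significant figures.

U_eff = 0.757/3.652 + 0.243/1.399 = 0.20728 + 0.1737 = 0.38098
R_eff = 1/U_eff = 2.6248 m²·K/W
Q = 164.9 × (22.26 − 7.536) / 2.6248 = 925.01 W

925.0 W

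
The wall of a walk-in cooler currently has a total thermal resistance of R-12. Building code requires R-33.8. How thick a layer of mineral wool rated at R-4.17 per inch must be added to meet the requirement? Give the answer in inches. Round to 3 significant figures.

ΔR = 33.8 − 12 = 21.8 ft²·°F·h/BTU
L = ΔR / (R/in) = 21.8/4.17 = 5.228 in

5.23 in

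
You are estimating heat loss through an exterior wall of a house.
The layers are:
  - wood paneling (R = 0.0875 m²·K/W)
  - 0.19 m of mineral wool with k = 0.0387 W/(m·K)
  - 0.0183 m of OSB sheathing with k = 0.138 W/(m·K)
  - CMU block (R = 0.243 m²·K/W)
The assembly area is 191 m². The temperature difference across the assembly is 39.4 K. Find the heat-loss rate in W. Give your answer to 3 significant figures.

0.19/0.0387 = 4.91
0.0183/0.138 = 0.1326
R_total = 0.0875 + 4.91 + 0.1326 + 0.243 = 5.373 m²·K/W
Q = A·ΔT/R = 191 × 39.4 / 5.373 = 1401 W

1400 W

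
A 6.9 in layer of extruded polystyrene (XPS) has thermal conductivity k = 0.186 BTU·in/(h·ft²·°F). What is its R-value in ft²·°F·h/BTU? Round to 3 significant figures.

R = L/k = 6.9/0.186 = 37.1 ft²·°F·h/BTU

37.1 ft²·°F·h/BTU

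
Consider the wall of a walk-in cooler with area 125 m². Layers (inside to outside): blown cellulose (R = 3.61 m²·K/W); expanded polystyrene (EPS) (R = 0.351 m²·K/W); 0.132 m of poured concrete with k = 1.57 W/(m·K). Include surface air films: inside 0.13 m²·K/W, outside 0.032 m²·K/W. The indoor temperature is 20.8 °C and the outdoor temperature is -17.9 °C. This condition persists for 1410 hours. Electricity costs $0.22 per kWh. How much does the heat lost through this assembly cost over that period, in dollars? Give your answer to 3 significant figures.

0.132/1.57 = 0.08408
R_total = 0.13 + 3.61 + 0.351 + 0.08408 + 0.032 = 4.207 m²·K/W
Q = 125 × (20.8 − (-17.9)) / 4.207 = 1150 W
E = 1150 W × 1410 h / 1000 = 1621 kWh
Cost = 1621 × 0.22 = $356.7

357 dollars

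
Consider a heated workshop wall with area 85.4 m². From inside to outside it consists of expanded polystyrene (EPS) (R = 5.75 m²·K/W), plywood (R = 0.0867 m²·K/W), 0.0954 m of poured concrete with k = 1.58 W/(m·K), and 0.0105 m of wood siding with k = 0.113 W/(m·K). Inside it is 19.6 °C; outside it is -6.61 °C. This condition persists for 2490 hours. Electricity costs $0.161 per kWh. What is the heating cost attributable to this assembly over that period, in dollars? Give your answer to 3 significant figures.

150 dollars

0.0954/1.58 = 0.06038
0.0105/0.113 = 0.09292
R_total = 5.75 + 0.0867 + 0.06038 + 0.09292 = 5.99 m²·K/W
Q = 85.4 × (19.6 − (-6.61)) / 5.99 = 373.7 W
E = 373.7 W × 2490 h / 1000 = 930.5 kWh
Cost = 930.5 × 0.161 = $149.8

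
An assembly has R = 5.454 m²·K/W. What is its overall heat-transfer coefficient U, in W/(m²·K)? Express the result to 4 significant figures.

0.1834 W/(m²·K)

U = 1/R = 1/5.454 = 0.18335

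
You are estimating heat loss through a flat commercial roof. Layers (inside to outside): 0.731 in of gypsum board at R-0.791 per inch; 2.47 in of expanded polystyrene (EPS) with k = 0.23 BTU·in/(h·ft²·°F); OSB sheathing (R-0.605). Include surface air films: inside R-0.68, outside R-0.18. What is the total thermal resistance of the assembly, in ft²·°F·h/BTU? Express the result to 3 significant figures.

12.8 ft²·°F·h/BTU

0.731 × 0.791 = 0.5782
2.47/0.23 = 10.74
R_total = 0.68 + 0.5782 + 10.74 + 0.605 + 0.18 = 12.78 ft²·°F·h/BTU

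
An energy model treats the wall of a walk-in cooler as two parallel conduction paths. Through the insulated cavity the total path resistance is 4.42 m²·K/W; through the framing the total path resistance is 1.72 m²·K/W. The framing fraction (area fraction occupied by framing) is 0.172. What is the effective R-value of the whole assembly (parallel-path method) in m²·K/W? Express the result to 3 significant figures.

U_eff = 0.828/4.42 + 0.172/1.72 = 0.1873 + 0.1 = 0.2873
R_eff = 1/U_eff = 3.48 m²·K/W

3.48 m²·K/W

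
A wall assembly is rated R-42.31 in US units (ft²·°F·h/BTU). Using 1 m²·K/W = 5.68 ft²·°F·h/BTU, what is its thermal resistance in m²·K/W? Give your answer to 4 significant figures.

7.449 m²·K/W

R_SI = 42.31/5.68 = 7.4489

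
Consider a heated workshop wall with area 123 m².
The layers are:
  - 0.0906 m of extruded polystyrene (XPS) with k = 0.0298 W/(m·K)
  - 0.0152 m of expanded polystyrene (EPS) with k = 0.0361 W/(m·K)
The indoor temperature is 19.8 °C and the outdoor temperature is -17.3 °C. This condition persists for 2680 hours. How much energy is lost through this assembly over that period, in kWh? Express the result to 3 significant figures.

0.0906/0.0298 = 3.04
0.0152/0.0361 = 0.4211
R_total = 3.04 + 0.4211 = 3.461 m²·K/W
Q = 123 × (19.8 − (-17.3)) / 3.461 = 1318 W
E = 1318 W × 2680 h / 1000 = 3533 kWh

3530 kWh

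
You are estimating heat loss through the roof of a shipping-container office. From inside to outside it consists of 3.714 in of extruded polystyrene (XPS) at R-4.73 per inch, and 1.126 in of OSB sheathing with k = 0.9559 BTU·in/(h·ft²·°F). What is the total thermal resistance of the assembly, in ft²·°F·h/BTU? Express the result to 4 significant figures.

3.714 × 4.73 = 17.567
1.126/0.9559 = 1.1779
R_total = 17.567 + 1.1779 = 18.745 ft²·°F·h/BTU

18.75 ft²·°F·h/BTU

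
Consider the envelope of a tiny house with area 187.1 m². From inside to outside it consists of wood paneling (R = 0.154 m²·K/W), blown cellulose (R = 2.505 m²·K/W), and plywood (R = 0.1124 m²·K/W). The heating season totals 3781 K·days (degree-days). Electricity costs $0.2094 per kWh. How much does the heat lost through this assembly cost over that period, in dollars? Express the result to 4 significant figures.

1283 dollars

R_total = 0.154 + 2.505 + 0.1124 = 2.7714 m²·K/W
E = A × HDD × 24 / R / 1000 = 187.1 × 3781 × 24 / 2.7714 / 1000 = 6126.2 kWh
Cost = 6126.2 × 0.2094 = $1282.8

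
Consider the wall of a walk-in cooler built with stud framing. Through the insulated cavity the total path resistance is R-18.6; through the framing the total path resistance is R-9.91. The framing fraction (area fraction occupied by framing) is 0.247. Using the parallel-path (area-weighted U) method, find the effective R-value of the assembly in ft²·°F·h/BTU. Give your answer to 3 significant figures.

15.3 ft²·°F·h/BTU

U_eff = 0.753/18.6 + 0.247/9.91 = 0.04048 + 0.02492 = 0.06541
R_eff = 1/U_eff = 15.29 ft²·°F·h/BTU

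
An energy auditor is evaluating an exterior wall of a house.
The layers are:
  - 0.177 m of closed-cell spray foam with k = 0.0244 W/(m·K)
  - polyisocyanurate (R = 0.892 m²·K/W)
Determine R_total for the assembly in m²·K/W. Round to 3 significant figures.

8.15 m²·K/W

0.177/0.0244 = 7.254
R_total = 7.254 + 0.892 = 8.146 m²·K/W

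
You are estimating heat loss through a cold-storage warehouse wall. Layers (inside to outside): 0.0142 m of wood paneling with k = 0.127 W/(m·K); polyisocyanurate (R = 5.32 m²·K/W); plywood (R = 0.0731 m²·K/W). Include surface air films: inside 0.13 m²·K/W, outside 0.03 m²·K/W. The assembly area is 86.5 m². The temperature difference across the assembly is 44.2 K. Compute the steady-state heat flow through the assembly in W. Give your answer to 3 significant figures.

675 W

0.0142/0.127 = 0.1118
R_total = 0.13 + 0.1118 + 5.32 + 0.0731 + 0.03 = 5.665 m²·K/W
Q = A·ΔT/R = 86.5 × 44.2 / 5.665 = 674.9 W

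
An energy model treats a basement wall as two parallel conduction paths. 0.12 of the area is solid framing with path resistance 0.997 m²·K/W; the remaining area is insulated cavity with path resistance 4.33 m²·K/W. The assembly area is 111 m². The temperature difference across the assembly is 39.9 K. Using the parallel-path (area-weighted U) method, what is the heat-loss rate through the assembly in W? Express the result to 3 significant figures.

U_eff = 0.88/4.33 + 0.12/0.997 = 0.2032 + 0.1204 = 0.3236
R_eff = 1/U_eff = 3.09 m²·K/W
Q = 111 × 39.9 / 3.09 = 1433 W

1430 W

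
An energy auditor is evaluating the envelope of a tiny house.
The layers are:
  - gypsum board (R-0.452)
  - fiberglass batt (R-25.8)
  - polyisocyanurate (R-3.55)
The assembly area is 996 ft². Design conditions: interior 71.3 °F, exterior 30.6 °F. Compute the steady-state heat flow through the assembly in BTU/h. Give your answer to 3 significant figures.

1360 BTU/h

R_total = 0.452 + 25.8 + 3.55 = 29.8 ft²·°F·h/BTU
Q = A·ΔT/R = 996 × (71.3 − 30.6) / 29.8 = 1360 BTU/h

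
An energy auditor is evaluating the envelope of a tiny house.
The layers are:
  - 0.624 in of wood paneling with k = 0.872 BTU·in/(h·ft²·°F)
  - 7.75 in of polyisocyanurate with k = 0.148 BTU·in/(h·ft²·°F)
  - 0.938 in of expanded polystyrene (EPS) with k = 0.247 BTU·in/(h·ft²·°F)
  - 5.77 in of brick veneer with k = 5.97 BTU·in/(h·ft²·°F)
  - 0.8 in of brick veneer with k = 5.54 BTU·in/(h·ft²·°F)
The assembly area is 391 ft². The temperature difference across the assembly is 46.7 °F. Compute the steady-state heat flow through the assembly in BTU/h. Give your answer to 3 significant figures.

0.624/0.872 = 0.7156
7.75/0.148 = 52.36
0.938/0.247 = 3.798
5.77/5.97 = 0.9665
0.8/5.54 = 0.1444
R_total = 0.7156 + 52.36 + 3.798 + 0.9665 + 0.1444 = 57.99 ft²·°F·h/BTU
Q = A·ΔT/R = 391 × 46.7 / 57.99 = 314.9 BTU/h

315 BTU/h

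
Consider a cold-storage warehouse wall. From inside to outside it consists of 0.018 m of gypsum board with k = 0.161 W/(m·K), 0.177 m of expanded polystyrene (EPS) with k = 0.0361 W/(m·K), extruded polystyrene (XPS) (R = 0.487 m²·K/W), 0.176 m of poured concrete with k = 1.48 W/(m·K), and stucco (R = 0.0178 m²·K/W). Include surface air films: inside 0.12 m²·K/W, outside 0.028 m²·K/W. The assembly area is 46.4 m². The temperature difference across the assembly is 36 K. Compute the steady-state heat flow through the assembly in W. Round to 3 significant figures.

0.018/0.161 = 0.1118
0.177/0.0361 = 4.903
0.176/1.48 = 0.1189
R_total = 0.12 + 0.1118 + 4.903 + 0.487 + 0.1189 + 0.0178 + 0.028 = 5.787 m²·K/W
Q = A·ΔT/R = 46.4 × 36 / 5.787 = 288.7 W

289 W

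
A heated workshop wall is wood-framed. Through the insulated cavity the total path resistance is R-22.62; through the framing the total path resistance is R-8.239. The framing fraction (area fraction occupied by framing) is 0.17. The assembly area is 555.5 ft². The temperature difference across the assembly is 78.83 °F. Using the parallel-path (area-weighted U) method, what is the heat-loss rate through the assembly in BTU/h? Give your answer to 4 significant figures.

U_eff = 0.83/22.62 + 0.17/8.239 = 0.036693 + 0.020634 = 0.057327
R_eff = 1/U_eff = 17.444 ft²·°F·h/BTU
Q = 555.5 × 78.83 / 17.444 = 2510.3 BTU/h

2510 BTU/h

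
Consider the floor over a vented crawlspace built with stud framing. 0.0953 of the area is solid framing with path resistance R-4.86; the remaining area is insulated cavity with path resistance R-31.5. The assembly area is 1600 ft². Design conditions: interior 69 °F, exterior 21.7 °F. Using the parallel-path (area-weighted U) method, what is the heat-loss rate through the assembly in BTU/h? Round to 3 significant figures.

U_eff = 0.9047/31.5 + 0.0953/4.86 = 0.02872 + 0.01961 = 0.04833
R_eff = 1/U_eff = 20.69 ft²·°F·h/BTU
Q = 1600 × (69 − 21.7) / 20.69 = 3658 BTU/h

3660 BTU/h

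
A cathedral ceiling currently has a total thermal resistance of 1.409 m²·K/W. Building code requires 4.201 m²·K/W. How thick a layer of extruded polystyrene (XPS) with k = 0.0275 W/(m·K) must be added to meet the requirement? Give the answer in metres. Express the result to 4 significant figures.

ΔR = 4.201 − 1.409 = 2.792 m²·K/W
L = ΔR × k = 2.792 × 0.0275 = 0.07678 m

0.07678 m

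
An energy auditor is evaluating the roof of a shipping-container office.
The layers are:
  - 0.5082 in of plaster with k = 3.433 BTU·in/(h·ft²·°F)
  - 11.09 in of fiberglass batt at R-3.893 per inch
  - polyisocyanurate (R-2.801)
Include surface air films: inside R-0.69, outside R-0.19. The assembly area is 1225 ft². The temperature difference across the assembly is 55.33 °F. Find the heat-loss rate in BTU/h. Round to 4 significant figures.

1442 BTU/h

0.5082/3.433 = 0.14803
11.09 × 3.893 = 43.173
R_total = 0.69 + 0.14803 + 43.173 + 2.801 + 0.19 = 47.002 ft²·°F·h/BTU
Q = A·ΔT/R = 1225 × 55.33 / 47.002 = 1442 BTU/h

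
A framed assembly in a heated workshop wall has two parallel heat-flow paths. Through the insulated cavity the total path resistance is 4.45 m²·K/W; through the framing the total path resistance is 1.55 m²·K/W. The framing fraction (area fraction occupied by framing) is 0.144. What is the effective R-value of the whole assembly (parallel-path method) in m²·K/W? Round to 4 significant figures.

U_eff = 0.856/4.45 + 0.144/1.55 = 0.19236 + 0.092903 = 0.28526
R_eff = 1/U_eff = 3.5055 m²·K/W

3.506 m²·K/W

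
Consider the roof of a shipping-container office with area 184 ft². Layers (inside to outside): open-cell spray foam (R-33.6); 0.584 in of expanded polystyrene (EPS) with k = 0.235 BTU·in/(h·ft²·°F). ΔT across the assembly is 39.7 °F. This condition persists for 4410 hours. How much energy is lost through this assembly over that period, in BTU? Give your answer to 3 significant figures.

893000 BTU

0.584/0.235 = 2.485
R_total = 33.6 + 2.485 = 36.09 ft²·°F·h/BTU
Q = 184 × 39.7 / 36.09 = 202.4 BTU/h
E = 202.4 × 4410 = 892700 BTU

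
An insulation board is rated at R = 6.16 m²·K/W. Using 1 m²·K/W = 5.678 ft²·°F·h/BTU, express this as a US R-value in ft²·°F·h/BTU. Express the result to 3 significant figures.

35.0 ft²·°F·h/BTU

R_US = 6.16 × 5.678 = 34.98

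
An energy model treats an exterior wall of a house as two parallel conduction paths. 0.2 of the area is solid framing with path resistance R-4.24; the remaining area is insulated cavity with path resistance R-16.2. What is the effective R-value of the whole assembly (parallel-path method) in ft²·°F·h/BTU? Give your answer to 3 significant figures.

10.4 ft²·°F·h/BTU

U_eff = 0.8/16.2 + 0.2/4.24 = 0.04938 + 0.04717 = 0.09655
R_eff = 1/U_eff = 10.36 ft²·°F·h/BTU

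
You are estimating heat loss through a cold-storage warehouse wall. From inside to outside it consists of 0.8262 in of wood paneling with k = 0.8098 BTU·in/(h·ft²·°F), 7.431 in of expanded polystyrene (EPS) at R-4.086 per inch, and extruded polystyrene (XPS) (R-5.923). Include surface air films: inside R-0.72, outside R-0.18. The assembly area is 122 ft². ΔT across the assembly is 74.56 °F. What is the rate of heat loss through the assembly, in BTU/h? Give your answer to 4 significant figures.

238.1 BTU/h

0.8262/0.8098 = 1.0203
7.431 × 4.086 = 30.363
R_total = 0.72 + 1.0203 + 30.363 + 5.923 + 0.18 = 38.206 ft²·°F·h/BTU
Q = A·ΔT/R = 122 × 74.56 / 38.206 = 238.08 BTU/h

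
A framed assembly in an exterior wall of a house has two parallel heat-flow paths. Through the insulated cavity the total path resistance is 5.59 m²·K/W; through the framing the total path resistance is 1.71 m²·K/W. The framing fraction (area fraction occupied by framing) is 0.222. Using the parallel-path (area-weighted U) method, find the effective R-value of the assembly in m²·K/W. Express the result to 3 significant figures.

U_eff = 0.778/5.59 + 0.222/1.71 = 0.1392 + 0.1298 = 0.269
R_eff = 1/U_eff = 3.717 m²·K/W

3.72 m²·K/W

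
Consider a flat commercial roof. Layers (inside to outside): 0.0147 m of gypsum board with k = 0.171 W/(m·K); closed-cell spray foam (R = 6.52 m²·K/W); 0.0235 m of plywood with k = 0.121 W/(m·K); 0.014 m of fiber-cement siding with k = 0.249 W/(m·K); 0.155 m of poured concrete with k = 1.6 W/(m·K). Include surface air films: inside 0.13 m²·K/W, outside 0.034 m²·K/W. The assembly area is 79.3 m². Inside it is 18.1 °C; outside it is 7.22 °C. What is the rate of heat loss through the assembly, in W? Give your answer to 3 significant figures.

121 W

0.0147/0.171 = 0.08596
0.0235/0.121 = 0.1942
0.014/0.249 = 0.05622
0.155/1.6 = 0.09687
R_total = 0.13 + 0.08596 + 6.52 + 0.1942 + 0.05622 + 0.09687 + 0.034 = 7.117 m²·K/W
Q = A·ΔT/R = 79.3 × (18.1 − 7.22) / 7.117 = 121.2 W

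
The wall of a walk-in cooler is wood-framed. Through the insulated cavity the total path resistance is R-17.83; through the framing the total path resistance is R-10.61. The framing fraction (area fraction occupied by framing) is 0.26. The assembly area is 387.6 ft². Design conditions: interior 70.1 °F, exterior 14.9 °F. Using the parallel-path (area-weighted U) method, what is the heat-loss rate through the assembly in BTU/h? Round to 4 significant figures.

U_eff = 0.74/17.83 + 0.26/10.61 = 0.041503 + 0.024505 = 0.066008
R_eff = 1/U_eff = 15.15 ft²·°F·h/BTU
Q = 387.6 × (70.1 − 14.9) / 15.15 = 1412.3 BTU/h

1412 BTU/h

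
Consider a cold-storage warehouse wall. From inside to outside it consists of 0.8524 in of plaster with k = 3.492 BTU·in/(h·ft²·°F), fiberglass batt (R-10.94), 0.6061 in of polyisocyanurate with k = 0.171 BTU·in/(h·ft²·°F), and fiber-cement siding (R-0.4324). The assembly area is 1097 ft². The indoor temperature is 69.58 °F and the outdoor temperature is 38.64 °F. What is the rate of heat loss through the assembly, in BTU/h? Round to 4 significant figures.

2239 BTU/h

0.8524/3.492 = 0.2441
0.6061/0.171 = 3.5444
R_total = 0.2441 + 10.94 + 3.5444 + 0.4324 = 15.161 ft²·°F·h/BTU
Q = A·ΔT/R = 1097 × (69.58 − 38.64) / 15.161 = 2238.7 BTU/h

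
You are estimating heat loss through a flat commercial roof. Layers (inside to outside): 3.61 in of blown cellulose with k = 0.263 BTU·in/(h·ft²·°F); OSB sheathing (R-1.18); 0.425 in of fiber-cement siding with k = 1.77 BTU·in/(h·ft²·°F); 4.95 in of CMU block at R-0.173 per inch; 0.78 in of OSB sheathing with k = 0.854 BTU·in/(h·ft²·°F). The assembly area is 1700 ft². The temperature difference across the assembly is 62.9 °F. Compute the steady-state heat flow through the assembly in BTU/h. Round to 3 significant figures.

6320 BTU/h

3.61/0.263 = 13.73
0.425/1.77 = 0.2401
4.95 × 0.173 = 0.8563
0.78/0.854 = 0.9133
R_total = 13.73 + 1.18 + 0.2401 + 0.8563 + 0.9133 = 16.92 ft²·°F·h/BTU
Q = A·ΔT/R = 1700 × 62.9 / 16.92 = 6321 BTU/h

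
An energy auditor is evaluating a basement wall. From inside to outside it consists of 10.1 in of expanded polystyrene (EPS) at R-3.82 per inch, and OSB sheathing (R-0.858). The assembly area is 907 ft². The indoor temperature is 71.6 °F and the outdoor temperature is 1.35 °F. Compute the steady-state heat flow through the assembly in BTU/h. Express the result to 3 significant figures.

1620 BTU/h

10.1 × 3.82 = 38.58
R_total = 38.58 + 0.858 = 39.44 ft²·°F·h/BTU
Q = A·ΔT/R = 907 × (71.6 − 1.35) / 39.44 = 1616 BTU/h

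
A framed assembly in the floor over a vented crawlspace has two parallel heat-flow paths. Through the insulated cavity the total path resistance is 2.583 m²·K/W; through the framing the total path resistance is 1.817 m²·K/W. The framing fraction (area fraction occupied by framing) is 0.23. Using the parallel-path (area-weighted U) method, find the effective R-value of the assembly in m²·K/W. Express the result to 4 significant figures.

U_eff = 0.77/2.583 + 0.23/1.817 = 0.2981 + 0.12658 = 0.42469
R_eff = 1/U_eff = 2.3547 m²·K/W

2.355 m²·K/W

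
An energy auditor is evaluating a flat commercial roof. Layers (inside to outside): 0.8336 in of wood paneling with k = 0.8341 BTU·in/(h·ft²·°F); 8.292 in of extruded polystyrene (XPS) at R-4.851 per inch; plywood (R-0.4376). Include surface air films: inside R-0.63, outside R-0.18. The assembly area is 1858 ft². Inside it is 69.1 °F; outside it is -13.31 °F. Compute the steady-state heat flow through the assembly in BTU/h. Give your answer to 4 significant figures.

3605 BTU/h

0.8336/0.8341 = 0.9994
8.292 × 4.851 = 40.224
R_total = 0.63 + 0.9994 + 40.224 + 0.4376 + 0.18 = 42.471 ft²·°F·h/BTU
Q = A·ΔT/R = 1858 × (69.1 − (-13.31)) / 42.471 = 3605.2 BTU/h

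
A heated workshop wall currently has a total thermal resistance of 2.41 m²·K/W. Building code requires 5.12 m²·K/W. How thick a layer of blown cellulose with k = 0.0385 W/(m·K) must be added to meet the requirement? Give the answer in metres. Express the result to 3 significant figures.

ΔR = 5.12 − 2.41 = 2.71 m²·K/W
L = ΔR × k = 2.71 × 0.0385 = 0.1043 m

0.104 m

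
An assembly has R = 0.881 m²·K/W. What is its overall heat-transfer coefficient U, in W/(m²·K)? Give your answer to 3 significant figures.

U = 1/R = 1/0.881 = 1.135

1.14 W/(m²·K)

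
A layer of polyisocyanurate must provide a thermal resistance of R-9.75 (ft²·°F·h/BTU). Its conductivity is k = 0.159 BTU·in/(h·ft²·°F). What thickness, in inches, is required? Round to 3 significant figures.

1.55 in

L = R × k = 9.75 × 0.159 = 1.55 in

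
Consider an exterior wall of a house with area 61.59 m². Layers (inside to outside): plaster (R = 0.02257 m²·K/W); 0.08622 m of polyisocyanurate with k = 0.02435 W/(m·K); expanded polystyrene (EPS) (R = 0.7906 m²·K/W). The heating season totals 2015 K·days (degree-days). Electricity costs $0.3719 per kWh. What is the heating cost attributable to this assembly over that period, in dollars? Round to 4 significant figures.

254.4 dollars

0.08622/0.02435 = 3.5409
R_total = 0.02257 + 3.5409 + 0.7906 = 4.354 m²·K/W
E = A × HDD × 24 / R / 1000 = 61.59 × 2015 × 24 / 4.354 / 1000 = 684.08 kWh
Cost = 684.08 × 0.3719 = $254.41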